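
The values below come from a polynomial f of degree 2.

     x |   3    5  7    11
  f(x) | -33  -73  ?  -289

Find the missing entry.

The 3 known points determine the degree-2 polynomial uniquely.
Write f(x) = ax^2 + bx + c. Substituting each data point gives a linear system:
  9a + 3b + c = -33
  25a + 5b + c = -73
  121a + 11b + c = -289
Solving the system yields a = -2, b = -4, c = -3.
So f(x) = -2x² - 4x - 3.
Then f(7) = -129.

-129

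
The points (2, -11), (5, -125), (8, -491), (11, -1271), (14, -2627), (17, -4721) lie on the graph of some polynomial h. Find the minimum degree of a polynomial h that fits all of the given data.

Forward differences of the values at n = 2, 5, 8, 11, 14, 17:
  h  : -11  -125  -491  -1271  -2627  -4721
  Δ  : -114  -366  -780  -1356  -2094
  Δ^2: -252  -414  -576  -738
  Δ^3: -162  -162  -162
  Δ^4: 0  0
  Δ^5: 0
The third differences are constant (-162) and nonzero, while all higher differences vanish, so the minimal degree is 3.

3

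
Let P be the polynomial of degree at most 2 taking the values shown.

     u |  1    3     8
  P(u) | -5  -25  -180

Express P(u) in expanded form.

P(u) = -3u^2 + 2u - 4

Write P(u) = au^2 + bu + c. Substituting each data point gives a linear system:
  a + b + c = -5
  9a + 3b + c = -25
  64a + 8b + c = -180
Solving the system yields a = -3, b = 2, c = -4.
So P(u) = -3u² + 2u - 4.
Check: P(8) = -180. ✓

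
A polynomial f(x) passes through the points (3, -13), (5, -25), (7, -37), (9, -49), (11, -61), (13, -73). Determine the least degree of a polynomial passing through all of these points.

Forward differences of the values at x = 3, 5, 7, 9, 11, 13:
  f  : -13  -25  -37  -49  -61  -73
  Δ  : -12  -12  -12  -12  -12
  Δ^2: 0  0  0  0
  Δ^3: 0  0  0
  Δ^4: 0  0
  Δ^5: 0
The first differences are constant (-12) and nonzero, while all higher differences vanish, so the minimal degree is 1.

1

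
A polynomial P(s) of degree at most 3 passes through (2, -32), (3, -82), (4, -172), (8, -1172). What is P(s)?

Write P(s) = as^3 + bs^2 + cs + d. Substituting each data point gives a linear system:
  8a + 4b + 2c + d = -32
  27a + 9b + 3c + d = -82
  64a + 16b + 4c + d = -172
  512a + 64b + 8c + d = -1172
Solving the system yields a = -2, b = -2, c = -2, d = -4.
So P(s) = -2s^3 - 2s^2 - 2s - 4.
Check: P(8) = -1172. ✓

P(s) = -2s^3 - 2s^2 - 2s - 4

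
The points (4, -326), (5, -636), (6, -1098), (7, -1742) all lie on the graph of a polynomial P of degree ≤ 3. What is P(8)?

Forward differences of the values at t = 4, 5, 6, 7:
  P  : -326  -636  -1098  -1742
  Δ  : -310  -462  -644
  Δ^2: -152  -182
  Δ^3: -30
The third differences are constant, confirming degree 3.
Interpolating (Newton forward form) and evaluating at t = 8 gives P(8) = -2598.

-2598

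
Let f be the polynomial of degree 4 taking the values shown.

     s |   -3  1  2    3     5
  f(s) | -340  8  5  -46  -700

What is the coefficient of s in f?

4

Write f(s) = as^4 + bs^3 + cs^2 + ds + e. Substituting each data point gives a linear system:
  81a - 27b + 9c - 3d + e = -340
  a + b + c + d + e = 8
  16a + 8b + 4c + 2d + e = 5
  81a + 27b + 9c + 3d + e = -46
  625a + 125b + 25c + 5d + e = -700
Solving the system yields a = -2, b = 5, c = -4, d = 4, e = 5.
So f(s) = -2s^4 + 5s^3 - 4s^2 + 4s + 5.
The coefficient of s is 4.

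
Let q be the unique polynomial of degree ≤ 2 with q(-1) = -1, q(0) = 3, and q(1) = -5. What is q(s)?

q(s) = -6s^2 - 2s + 3

Using the Lagrange interpolation formula with nodes -1, 0, 1:
  L_0(s) = s(s - 1) / 2
  L_1(s) = (s + 1)(s - 1) / -1
  L_2(s) = (s + 1)s / 2
Then q(s) = -1·L_0(s) + 3·L_1(s) - 5·L_2(s).
Expanding and collecting terms gives q(s) = -6s² - 2s + 3.
Check: q(-1) = -1. ✓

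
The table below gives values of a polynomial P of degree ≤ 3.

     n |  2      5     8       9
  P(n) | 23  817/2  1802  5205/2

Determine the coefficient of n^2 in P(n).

-4

Write P(n) = an^3 + bn^2 + cn + d. Substituting each data point gives a linear system:
  8a + 4b + 2c + d = 23
  125a + 25b + 5c + d = 817/2
  512a + 64b + 8c + d = 1802
  729a + 81b + 9c + d = 5205/2
Solving the system yields a = 4, b = -4, c = 1/2, d = 6.
So P(n) = 4n^3 - 4n^2 + (1/2)n + 6.
The coefficient of n^2 is -4.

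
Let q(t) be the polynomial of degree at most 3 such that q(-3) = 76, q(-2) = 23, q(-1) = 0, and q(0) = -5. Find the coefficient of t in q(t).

Write q(t) = at^3 + bt^2 + ct + d. Substituting each data point gives a linear system:
  -27a + 9b - 3c + d = 76
  -8a + 4b - 2c + d = 23
  -a + b - c + d = 0
  d = -5
Solving the system yields a = -2, b = 3, c = 0, d = -5.
So q(t) = -2t³ + 3t² - 5.
The coefficient of t is 0.

0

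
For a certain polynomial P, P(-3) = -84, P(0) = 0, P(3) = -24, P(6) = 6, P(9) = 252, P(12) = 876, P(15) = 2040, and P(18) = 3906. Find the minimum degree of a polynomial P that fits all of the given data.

3

Forward differences of the values at x = -3, 0, 3, 6, 9, 12, 15, 18:
  P  : -84  0  -24  6  252  876  2040  3906
  Δ  : 84  -24  30  246  624  1164  1866
  Δ^2: -108  54  216  378  540  702
  Δ^3: 162  162  162  162  162
  Δ^4: 0  0  0  0
  Δ^5: 0  0  0
  Δ^6: 0  0
  Δ^7: 0
The third differences are constant (162) and nonzero, while all higher differences vanish, so the minimal degree is 3.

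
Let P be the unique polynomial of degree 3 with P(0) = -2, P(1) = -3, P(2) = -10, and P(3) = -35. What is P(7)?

-555

Write P(n) = an^3 + bn^2 + cn + d. Substituting each data point gives a linear system:
  d = -2
  a + b + c + d = -3
  8a + 4b + 2c + d = -10
  27a + 9b + 3c + d = -35
Solving the system yields a = -2, b = 3, c = -2, d = -2.
So P(n) = -2n^3 + 3n^2 - 2n - 2.
Then P(7) = -555.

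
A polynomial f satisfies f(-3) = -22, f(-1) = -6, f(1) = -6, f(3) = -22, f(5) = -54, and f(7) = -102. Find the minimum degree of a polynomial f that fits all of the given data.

2

Forward differences of the values at x = -3, -1, 1, 3, 5, 7:
  f  : -22  -6  -6  -22  -54  -102
  Δ  : 16  0  -16  -32  -48
  Δ^2: -16  -16  -16  -16
  Δ^3: 0  0  0
  Δ^4: 0  0
  Δ^5: 0
The second differences are constant (-16) and nonzero, while all higher differences vanish, so the minimal degree is 2.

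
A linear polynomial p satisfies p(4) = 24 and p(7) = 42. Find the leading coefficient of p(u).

6

Write p(u) = au + b. Substituting each data point gives a linear system:
  4a + b = 24
  7a + b = 42
Solving the system yields a = 6, b = 0.
So p(u) = 6u.
The leading coefficient is 6.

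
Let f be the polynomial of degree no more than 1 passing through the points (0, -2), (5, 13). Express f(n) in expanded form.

f(n) = 3n - 2

Using the Lagrange interpolation formula with nodes 0, 5:
  L_0(n) = (n - 5) / -5
  L_1(n) = n / 5
Then f(n) = -2·L_0(n) + 13·L_1(n).
Expanding and collecting terms gives f(n) = 3n - 2.
Check: f(5) = 13. ✓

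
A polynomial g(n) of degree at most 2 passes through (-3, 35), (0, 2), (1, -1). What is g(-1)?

Write g(n) = an^2 + bn + c. Substituting each data point gives a linear system:
  9a - 3b + c = 35
  c = 2
  a + b + c = -1
Solving the system yields a = 2, b = -5, c = 2.
So g(n) = 2n² - 5n + 2.
Then g(-1) = 9.

9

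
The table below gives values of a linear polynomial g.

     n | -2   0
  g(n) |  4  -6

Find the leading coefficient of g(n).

Write g(n) = an + b. Substituting each data point gives a linear system:
  -2a + b = 4
  b = -6
Solving the system yields a = -5, b = -6.
So g(n) = -5n - 6.
The leading coefficient is -5.

-5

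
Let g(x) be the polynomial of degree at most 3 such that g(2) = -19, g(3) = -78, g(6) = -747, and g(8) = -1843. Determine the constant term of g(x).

-3

Write g(x) = ax^3 + bx^2 + cx + d. Substituting each data point gives a linear system:
  8a + 4b + 2c + d = -19
  27a + 9b + 3c + d = -78
  216a + 36b + 6c + d = -747
  512a + 64b + 8c + d = -1843
Solving the system yields a = -4, b = 3, c = 2, d = -3.
So g(x) = -4x^3 + 3x^2 + 2x - 3.
The constant term is -3.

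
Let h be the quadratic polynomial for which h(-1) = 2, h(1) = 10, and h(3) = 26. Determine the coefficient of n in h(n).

Write h(n) = an^2 + bn + c. Substituting each data point gives a linear system:
  a - b + c = 2
  a + b + c = 10
  9a + 3b + c = 26
Solving the system yields a = 1, b = 4, c = 5.
So h(n) = n^2 + 4n + 5.
The coefficient of n is 4.

4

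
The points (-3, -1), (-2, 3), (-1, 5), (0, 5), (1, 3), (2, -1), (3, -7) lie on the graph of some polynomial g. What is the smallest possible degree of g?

2

Forward differences of the values at u = -3, -2, -1, 0, 1, 2, 3:
  g  : -1  3  5  5  3  -1  -7
  Δ  : 4  2  0  -2  -4  -6
  Δ^2: -2  -2  -2  -2  -2
  Δ^3: 0  0  0  0
  Δ^4: 0  0  0
  Δ^5: 0  0
  Δ^6: 0
The second differences are constant (-2) and nonzero, while all higher differences vanish, so the minimal degree is 2.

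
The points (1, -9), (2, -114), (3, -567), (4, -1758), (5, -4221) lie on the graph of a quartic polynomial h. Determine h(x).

h(x) = -6x^4 - 5x^3 + 6x^2 + 2x - 6

Using the Lagrange interpolation formula with nodes 1, 2, 3, 4, 5:
  L_0(x) = (x - 2)(x - 3)(x - 4)(x - 5) / 24
  L_1(x) = (x - 1)(x - 3)(x - 4)(x - 5) / -6
  L_2(x) = (x - 1)(x - 2)(x - 4)(x - 5) / 4
  L_3(x) = (x - 1)(x - 2)(x - 3)(x - 5) / -6
  L_4(x) = (x - 1)(x - 2)(x - 3)(x - 4) / 24
Then h(x) = -9·L_0(x) - 114·L_1(x) - 567·L_2(x) - 1758·L_3(x) - 4221·L_4(x).
Expanding and collecting terms gives h(x) = -6x⁴ - 5x³ + 6x² + 2x - 6.
Check: h(2) = -114. ✓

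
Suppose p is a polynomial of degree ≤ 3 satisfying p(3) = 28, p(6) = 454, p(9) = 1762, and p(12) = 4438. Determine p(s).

p(s) = 3s^3 - 5s^2 - 2s - 2

Write p(s) = as^3 + bs^2 + cs + d. Substituting each data point gives a linear system:
  27a + 9b + 3c + d = 28
  216a + 36b + 6c + d = 454
  729a + 81b + 9c + d = 1762
  1728a + 144b + 12c + d = 4438
Solving the system yields a = 3, b = -5, c = -2, d = -2.
So p(s) = 3s^3 - 5s^2 - 2s - 2.
Check: p(3) = 28. ✓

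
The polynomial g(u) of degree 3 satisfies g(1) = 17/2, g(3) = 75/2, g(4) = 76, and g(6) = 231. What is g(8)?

Write g(u) = au^3 + bu^2 + cu + d. Substituting each data point gives a linear system:
  a + b + c + d = 17/2
  27a + 9b + 3c + d = 75/2
  64a + 16b + 4c + d = 76
  216a + 36b + 6c + d = 231
Solving the system yields a = 1, b = 0, c = 3/2, d = 6.
So g(u) = u³ + (3/2)u + 6.
Then g(8) = 530.

530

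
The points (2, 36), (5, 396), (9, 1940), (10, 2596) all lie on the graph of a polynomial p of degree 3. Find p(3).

104

Using the Lagrange interpolation formula with nodes 2, 5, 9, 10:
  L_0(x) = (x - 5)(x - 9)(x - 10) / -168
  L_1(x) = (x - 2)(x - 9)(x - 10) / 60
  L_2(x) = (x - 2)(x - 5)(x - 10) / -28
  L_3(x) = (x - 2)(x - 5)(x - 9) / 40
Then p(x) = 36·L_0(x) + 396·L_1(x) + 1940·L_2(x) + 2596·L_3(x).
Expanding and collecting terms gives p(x) = 2x³ + 6x² - 4.
Evaluating at x = 3: p(3) = 104.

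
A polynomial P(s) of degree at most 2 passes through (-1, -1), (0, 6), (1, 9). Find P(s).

P(s) = -2s^2 + 5s + 6

Write P(s) = as^2 + bs + c. Substituting each data point gives a linear system:
  a - b + c = -1
  c = 6
  a + b + c = 9
Solving the system yields a = -2, b = 5, c = 6.
So P(s) = -2s² + 5s + 6.
Check: P(-1) = -1. ✓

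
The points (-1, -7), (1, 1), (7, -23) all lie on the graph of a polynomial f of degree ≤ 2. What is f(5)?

-7

Using the Lagrange interpolation formula with nodes -1, 1, 7:
  L_0(s) = (s - 1)(s - 7) / 16
  L_1(s) = (s + 1)(s - 7) / -12
  L_2(s) = (s + 1)(s - 1) / 48
Then f(s) = -7·L_0(s) + 1·L_1(s) - 23·L_2(s).
Expanding and collecting terms gives f(s) = -s^2 + 4s - 2.
Evaluating at s = 5: f(5) = -7.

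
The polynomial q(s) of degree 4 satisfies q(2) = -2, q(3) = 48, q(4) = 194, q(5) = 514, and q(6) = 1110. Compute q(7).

Forward differences of the values at s = 2, 3, 4, 5, 6:
  q  : -2  48  194  514  1110
  Δ  : 50  146  320  596
  Δ^2: 96  174  276
  Δ^3: 78  102
  Δ^4: 24
The fourth differences are constant, confirming degree 4.
Interpolating (Newton forward form) and evaluating at s = 7 gives q(7) = 2108.

2108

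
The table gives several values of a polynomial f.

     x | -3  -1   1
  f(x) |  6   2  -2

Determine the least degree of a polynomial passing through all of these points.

1

Forward differences of the values at x = -3, -1, 1:
  f  : 6  2  -2
  Δ  : -4  -4
  Δ^2: 0
The first differences are constant (-4) and nonzero, while all higher differences vanish, so the minimal degree is 1.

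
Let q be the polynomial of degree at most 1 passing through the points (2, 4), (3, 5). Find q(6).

8

Using the Lagrange interpolation formula with nodes 2, 3:
  L_0(x) = (x - 3) / -1
  L_1(x) = (x - 2) / 1
Then q(x) = 4·L_0(x) + 5·L_1(x).
Expanding and collecting terms gives q(x) = x + 2.
Evaluating at x = 6: q(6) = 8.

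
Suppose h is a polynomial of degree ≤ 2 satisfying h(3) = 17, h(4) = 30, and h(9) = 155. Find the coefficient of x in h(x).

Write h(x) = ax^2 + bx + c. Substituting each data point gives a linear system:
  9a + 3b + c = 17
  16a + 4b + c = 30
  81a + 9b + c = 155
Solving the system yields a = 2, b = -1, c = 2.
So h(x) = 2x² - x + 2.
The coefficient of x is -1.

-1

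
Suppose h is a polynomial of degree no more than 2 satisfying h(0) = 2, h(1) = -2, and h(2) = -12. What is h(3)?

-28

Write h(s) = as^2 + bs + c. Substituting each data point gives a linear system:
  c = 2
  a + b + c = -2
  4a + 2b + c = -12
Solving the system yields a = -3, b = -1, c = 2.
So h(s) = -3s^2 - s + 2.
Then h(3) = -28.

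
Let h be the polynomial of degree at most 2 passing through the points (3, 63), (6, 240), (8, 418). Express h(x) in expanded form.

Write h(x) = ax^2 + bx + c. Substituting each data point gives a linear system:
  9a + 3b + c = 63
  36a + 6b + c = 240
  64a + 8b + c = 418
Solving the system yields a = 6, b = 5, c = -6.
So h(x) = 6x² + 5x - 6.
Check: h(3) = 63. ✓

h(x) = 6x^2 + 5x - 6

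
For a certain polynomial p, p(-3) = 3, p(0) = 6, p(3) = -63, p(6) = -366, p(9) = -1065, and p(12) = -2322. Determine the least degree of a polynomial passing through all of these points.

3

Forward differences of the values at x = -3, 0, 3, 6, 9, 12:
  p  : 3  6  -63  -366  -1065  -2322
  Δ  : 3  -69  -303  -699  -1257
  Δ^2: -72  -234  -396  -558
  Δ^3: -162  -162  -162
  Δ^4: 0  0
  Δ^5: 0
The third differences are constant (-162) and nonzero, while all higher differences vanish, so the minimal degree is 3.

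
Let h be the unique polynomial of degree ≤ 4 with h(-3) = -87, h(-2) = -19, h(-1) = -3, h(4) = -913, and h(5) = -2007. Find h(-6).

Using the Lagrange interpolation formula with nodes -3, -2, -1, 4, 5:
  L_0(n) = (n + 2)(n + 1)(n - 4)(n - 5) / 112
  L_1(n) = (n + 3)(n + 1)(n - 4)(n - 5) / -42
  L_2(n) = (n + 3)(n + 2)(n - 4)(n - 5) / 60
  L_3(n) = (n + 3)(n + 2)(n + 1)(n - 5) / -210
  L_4(n) = (n + 3)(n + 2)(n + 1)(n - 4) / 336
Then h(n) = -87·L_0(n) - 19·L_1(n) - 3·L_2(n) - 913·L_3(n) - 2007·L_4(n).
Expanding and collecting terms gives h(n) = -2n⁴ - 5n³ - 6n² + 3n + 3.
Evaluating at n = -6: h(-6) = -1743.

-1743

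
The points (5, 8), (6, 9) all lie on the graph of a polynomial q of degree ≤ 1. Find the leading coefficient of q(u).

1

Write q(u) = au + b. Substituting each data point gives a linear system:
  5a + b = 8
  6a + b = 9
Solving the system yields a = 1, b = 3.
So q(u) = u + 3.
The leading coefficient is 1.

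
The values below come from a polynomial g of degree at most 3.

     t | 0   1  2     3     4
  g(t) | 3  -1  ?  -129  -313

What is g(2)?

The 4 known points determine the degree-3 polynomial uniquely.
Write g(t) = at^3 + bt^2 + ct + d. Substituting each data point gives a linear system:
  d = 3
  a + b + c + d = -1
  27a + 9b + 3c + d = -129
  64a + 16b + 4c + d = -313
Solving the system yields a = -5, b = 0, c = 1, d = 3.
So g(t) = -5t^3 + t + 3.
Then g(2) = -35.

-35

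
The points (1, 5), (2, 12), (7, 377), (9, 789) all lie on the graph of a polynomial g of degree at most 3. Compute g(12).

1842

Write g(s) = as^3 + bs^2 + cs + d. Substituting each data point gives a linear system:
  a + b + c + d = 5
  8a + 4b + 2c + d = 12
  343a + 49b + 7c + d = 377
  729a + 81b + 9c + d = 789
Solving the system yields a = 1, b = 1, c = -3, d = 6.
So g(s) = s^3 + s^2 - 3s + 6.
Then g(12) = 1842.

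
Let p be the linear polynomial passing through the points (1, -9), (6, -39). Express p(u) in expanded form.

Write p(u) = au + b. Substituting each data point gives a linear system:
  a + b = -9
  6a + b = -39
Solving the system yields a = -6, b = -3.
So p(u) = -6u - 3.
Check: p(1) = -9. ✓

p(u) = -6u - 3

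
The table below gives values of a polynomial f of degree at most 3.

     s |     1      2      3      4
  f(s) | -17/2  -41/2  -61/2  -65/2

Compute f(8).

319/2

Using the Lagrange interpolation formula with nodes 1, 2, 3, 4:
  L_0(s) = (s - 2)(s - 3)(s - 4) / -6
  L_1(s) = (s - 1)(s - 3)(s - 4) / 2
  L_2(s) = (s - 1)(s - 2)(s - 4) / -2
  L_3(s) = (s - 1)(s - 2)(s - 3) / 6
Then f(s) = -17/2·L_0(s) - 41/2·L_1(s) - 61/2·L_2(s) - 65/2·L_3(s).
Expanding and collecting terms gives f(s) = s^3 - 5s^2 - 4s - 1/2.
Evaluating at s = 8: f(8) = 319/2.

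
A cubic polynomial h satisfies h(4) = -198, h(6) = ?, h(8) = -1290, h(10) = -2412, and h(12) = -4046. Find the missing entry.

On equispaced nodes a degree-3 polynomial has vanishing fourth forward difference, so
  h(4) - 4·h(6) + 6·h(8) - 4·h(10) + h(12) = 0.
Substituting the known values and solving for h(6):
  -4·h(6) = 2336
  h(6) = -584.

-584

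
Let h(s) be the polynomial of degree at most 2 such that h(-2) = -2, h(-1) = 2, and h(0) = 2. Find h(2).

-10

Write h(s) = as^2 + bs + c. Substituting each data point gives a linear system:
  4a - 2b + c = -2
  a - b + c = 2
  c = 2
Solving the system yields a = -2, b = -2, c = 2.
So h(s) = -2s^2 - 2s + 2.
Then h(2) = -10.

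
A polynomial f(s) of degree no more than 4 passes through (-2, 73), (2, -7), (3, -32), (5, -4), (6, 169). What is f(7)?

568

Using the Lagrange interpolation formula with nodes -2, 2, 3, 5, 6:
  L_0(s) = (s - 2)(s - 3)(s - 5)(s - 6) / 1120
  L_1(s) = (s + 2)(s - 3)(s - 5)(s - 6) / -48
  L_2(s) = (s + 2)(s - 2)(s - 5)(s - 6) / 30
  L_3(s) = (s + 2)(s - 2)(s - 3)(s - 6) / -42
  L_4(s) = (s + 2)(s - 2)(s - 3)(s - 5) / 96
Then f(s) = 73·L_0(s) - 7·L_1(s) - 32·L_2(s) - 4·L_3(s) + 169·L_4(s).
Expanding and collecting terms gives f(s) = s^4 - 6s^3 + 4s^2 + 4s + 1.
Evaluating at s = 7: f(7) = 568.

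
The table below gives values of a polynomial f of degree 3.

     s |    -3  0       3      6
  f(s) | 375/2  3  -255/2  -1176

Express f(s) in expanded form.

f(s) = -6s^3 + 3s^2 + (3/2)s + 3

Write f(s) = as^3 + bs^2 + cs + d. Substituting each data point gives a linear system:
  -27a + 9b - 3c + d = 375/2
  d = 3
  27a + 9b + 3c + d = -255/2
  216a + 36b + 6c + d = -1176
Solving the system yields a = -6, b = 3, c = 3/2, d = 3.
So f(s) = -6s^3 + 3s^2 + (3/2)s + 3.
Check: f(-3) = 375/2. ✓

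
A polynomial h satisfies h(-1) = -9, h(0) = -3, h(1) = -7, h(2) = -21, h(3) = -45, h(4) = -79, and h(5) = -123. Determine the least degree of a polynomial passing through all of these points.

2

Forward differences of the values at n = -1, 0, 1, 2, 3, 4, 5:
  h  : -9  -3  -7  -21  -45  -79  -123
  Δ  : 6  -4  -14  -24  -34  -44
  Δ^2: -10  -10  -10  -10  -10
  Δ^3: 0  0  0  0
  Δ^4: 0  0  0
  Δ^5: 0  0
  Δ^6: 0
The second differences are constant (-10) and nonzero, while all higher differences vanish, so the minimal degree is 2.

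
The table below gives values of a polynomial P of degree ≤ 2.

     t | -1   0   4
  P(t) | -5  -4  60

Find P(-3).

11

Using the Lagrange interpolation formula with nodes -1, 0, 4:
  L_0(t) = t(t - 4) / 5
  L_1(t) = (t + 1)(t - 4) / -4
  L_2(t) = (t + 1)t / 20
Then P(t) = -5·L_0(t) - 4·L_1(t) + 60·L_2(t).
Expanding and collecting terms gives P(t) = 3t^2 + 4t - 4.
Evaluating at t = -3: P(-3) = 11.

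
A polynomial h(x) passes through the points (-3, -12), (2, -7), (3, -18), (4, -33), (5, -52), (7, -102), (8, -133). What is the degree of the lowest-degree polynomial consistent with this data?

Divided differences on the nodes -3, 2, 3, 4, 5, 7, 8:
  order 0: -12  -7  -18  -33  -52  -102  -133
  order 1: 1  -11  -15  -19  -25  -31
  order 2: -2  -2  -2  -2  -2
  order 3: 0  0  0  0
  order 4: 0  0  0
  order 5: 0  0
  order 6: 0
The order-2 divided differences are all -2 (nonzero) and every higher order vanishes, so the data lies on a polynomial of degree exactly 2.

2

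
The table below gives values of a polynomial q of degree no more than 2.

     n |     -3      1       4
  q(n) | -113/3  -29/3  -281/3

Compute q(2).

Using the Lagrange interpolation formula with nodes -3, 1, 4:
  L_0(n) = (n - 1)(n - 4) / 28
  L_1(n) = (n + 3)(n - 4) / -12
  L_2(n) = (n + 3)(n - 1) / 21
Then q(n) = -113/3·L_0(n) - 29/3·L_1(n) - 281/3·L_2(n).
Expanding and collecting terms gives q(n) = -5n^2 - 3n - 5/3.
Evaluating at n = 2: q(2) = -83/3.

-83/3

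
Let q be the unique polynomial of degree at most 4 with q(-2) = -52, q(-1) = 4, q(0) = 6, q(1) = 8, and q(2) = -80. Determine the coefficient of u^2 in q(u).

6

Write q(u) = au^4 + bu^3 + cu^2 + du + e. Substituting each data point gives a linear system:
  16a - 8b + 4c - 2d + e = -52
  a - b + c - d + e = 4
  e = 6
  a + b + c + d + e = 8
  16a + 8b + 4c + 2d + e = -80
Solving the system yields a = -6, b = -3, c = 6, d = 5, e = 6.
So q(u) = -6u^4 - 3u^3 + 6u^2 + 5u + 6.
The coefficient of u^2 is 6.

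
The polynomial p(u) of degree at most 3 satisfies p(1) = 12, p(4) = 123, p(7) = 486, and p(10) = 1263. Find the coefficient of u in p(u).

Write p(u) = au^3 + bu^2 + cu + d. Substituting each data point gives a linear system:
  a + b + c + d = 12
  64a + 16b + 4c + d = 123
  343a + 49b + 7c + d = 486
  1000a + 100b + 10c + d = 1263
Solving the system yields a = 1, b = 2, c = 6, d = 3.
So p(u) = u^3 + 2u^2 + 6u + 3.
The coefficient of u is 6.

6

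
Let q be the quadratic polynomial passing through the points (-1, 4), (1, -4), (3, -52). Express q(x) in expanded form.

q(x) = -5x^2 - 4x + 5

Write q(x) = ax^2 + bx + c. Substituting each data point gives a linear system:
  a - b + c = 4
  a + b + c = -4
  9a + 3b + c = -52
Solving the system yields a = -5, b = -4, c = 5.
So q(x) = -5x^2 - 4x + 5.
Check: q(3) = -52. ✓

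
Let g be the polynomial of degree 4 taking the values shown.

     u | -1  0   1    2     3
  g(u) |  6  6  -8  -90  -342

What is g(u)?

Write g(u) = au^4 + bu^3 + cu^2 + du + e. Substituting each data point gives a linear system:
  a - b + c - d + e = 6
  e = 6
  a + b + c + d + e = -8
  16a + 8b + 4c + 2d + e = -90
  81a + 27b + 9c + 3d + e = -342
Solving the system yields a = -2, b = -5, c = -5, d = -2, e = 6.
So g(u) = -2u⁴ - 5u³ - 5u² - 2u + 6.
Check: g(-1) = 6. ✓

g(u) = -2u^4 - 5u^3 - 5u^2 - 2u + 6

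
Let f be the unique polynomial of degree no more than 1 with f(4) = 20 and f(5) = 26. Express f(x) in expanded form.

Write f(x) = ax + b. Substituting each data point gives a linear system:
  4a + b = 20
  5a + b = 26
Solving the system yields a = 6, b = -4.
So f(x) = 6x - 4.
Check: f(4) = 20. ✓

f(x) = 6x - 4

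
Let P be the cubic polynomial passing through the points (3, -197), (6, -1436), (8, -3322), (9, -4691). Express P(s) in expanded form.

P(s) = -6s^3 - 4s^2 + s - 2

Using the Lagrange interpolation formula with nodes 3, 6, 8, 9:
  L_0(s) = (s - 6)(s - 8)(s - 9) / -90
  L_1(s) = (s - 3)(s - 8)(s - 9) / 18
  L_2(s) = (s - 3)(s - 6)(s - 9) / -10
  L_3(s) = (s - 3)(s - 6)(s - 8) / 18
Then P(s) = -197·L_0(s) - 1436·L_1(s) - 3322·L_2(s) - 4691·L_3(s).
Expanding and collecting terms gives P(s) = -6s^3 - 4s^2 + s - 2.
Check: P(3) = -197. ✓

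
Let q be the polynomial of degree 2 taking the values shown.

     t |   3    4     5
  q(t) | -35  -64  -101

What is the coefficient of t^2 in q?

-4

Write q(t) = at^2 + bt + c. Substituting each data point gives a linear system:
  9a + 3b + c = -35
  16a + 4b + c = -64
  25a + 5b + c = -101
Solving the system yields a = -4, b = -1, c = 4.
So q(t) = -4t^2 - t + 4.
The leading coefficient is -4.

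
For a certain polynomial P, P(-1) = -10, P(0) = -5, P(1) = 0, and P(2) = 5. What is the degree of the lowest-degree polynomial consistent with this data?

Forward differences of the values at x = -1, 0, 1, 2:
  P  : -10  -5  0  5
  Δ  : 5  5  5
  Δ^2: 0  0
  Δ^3: 0
The first differences are constant (5) and nonzero, while all higher differences vanish, so the minimal degree is 1.

1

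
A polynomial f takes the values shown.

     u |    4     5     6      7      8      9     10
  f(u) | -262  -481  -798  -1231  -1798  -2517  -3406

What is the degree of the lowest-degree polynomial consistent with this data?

Forward differences of the values at u = 4, 5, 6, 7, 8, 9, 10:
  f  : -262  -481  -798  -1231  -1798  -2517  -3406
  Δ  : -219  -317  -433  -567  -719  -889
  Δ^2: -98  -116  -134  -152  -170
  Δ^3: -18  -18  -18  -18
  Δ^4: 0  0  0
  Δ^5: 0  0
  Δ^6: 0
The third differences are constant (-18) and nonzero, while all higher differences vanish, so the minimal degree is 3.

3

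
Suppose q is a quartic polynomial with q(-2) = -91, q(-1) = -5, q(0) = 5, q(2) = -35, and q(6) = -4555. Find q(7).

Using the Lagrange interpolation formula with nodes -2, -1, 0, 2, 6:
  L_0(u) = (u + 1)u(u - 2)(u - 6) / 64
  L_1(u) = (u + 2)u(u - 2)(u - 6) / -21
  L_2(u) = (u + 2)(u + 1)(u - 2)(u - 6) / 24
  L_3(u) = (u + 2)(u + 1)u(u - 6) / -96
  L_4(u) = (u + 2)(u + 1)u(u - 2) / 1344
Then q(u) = -91·L_0(u) - 5·L_1(u) + 5·L_2(u) - 35·L_3(u) - 4555·L_4(u).
Expanding and collecting terms gives q(u) = -4u^4 + 3u^3 - u^2 + 2u + 5.
Evaluating at u = 7: q(7) = -8605.

-8605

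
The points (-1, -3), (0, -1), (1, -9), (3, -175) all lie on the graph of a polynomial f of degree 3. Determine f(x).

Write f(x) = ax^3 + bx^2 + cx + d. Substituting each data point gives a linear system:
  -a + b - c + d = -3
  d = -1
  a + b + c + d = -9
  27a + 9b + 3c + d = -175
Solving the system yields a = -5, b = -5, c = 2, d = -1.
So f(x) = -5x^3 - 5x^2 + 2x - 1.
Check: f(3) = -175. ✓

f(x) = -5x^3 - 5x^2 + 2x - 1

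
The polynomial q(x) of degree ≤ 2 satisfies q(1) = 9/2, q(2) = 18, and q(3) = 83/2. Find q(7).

Forward differences of the values at x = 1, 2, 3:
  q  : 9/2  18  83/2
  Δ  : 27/2  47/2
  Δ^2: 10
The second differences are constant, confirming degree 2.
Interpolating (Newton forward form) and evaluating at x = 7 gives q(7) = 471/2.

471/2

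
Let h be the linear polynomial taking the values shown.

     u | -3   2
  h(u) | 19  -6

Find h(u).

Write h(u) = au + b. Substituting each data point gives a linear system:
  -3a + b = 19
  2a + b = -6
Solving the system yields a = -5, b = 4.
So h(u) = -5u + 4.
Check: h(2) = -6. ✓

h(u) = -5u + 4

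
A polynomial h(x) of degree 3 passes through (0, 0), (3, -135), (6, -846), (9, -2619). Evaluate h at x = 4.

-284

Forward differences of the values at x = 0, 3, 6, 9:
  h  : 0  -135  -846  -2619
  Δ  : -135  -711  -1773
  Δ^2: -576  -1062
  Δ^3: -486
The third differences are constant, confirming degree 3.
Interpolating (Newton forward form) and evaluating at x = 4 gives h(4) = -284.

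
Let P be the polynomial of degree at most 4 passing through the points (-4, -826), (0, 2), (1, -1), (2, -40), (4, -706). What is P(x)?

P(x) = -3x^4 + x^3 - x + 2

Write P(x) = ax^4 + bx^3 + cx^2 + dx + e. Substituting each data point gives a linear system:
  256a - 64b + 16c - 4d + e = -826
  e = 2
  a + b + c + d + e = -1
  16a + 8b + 4c + 2d + e = -40
  256a + 64b + 16c + 4d + e = -706
Solving the system yields a = -3, b = 1, c = 0, d = -1, e = 2.
So P(x) = -3x^4 + x^3 - x + 2.
Check: P(-4) = -826. ✓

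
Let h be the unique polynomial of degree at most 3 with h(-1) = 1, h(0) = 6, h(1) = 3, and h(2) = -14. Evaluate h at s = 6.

Forward differences of the values at s = -1, 0, 1, 2:
  h  : 1  6  3  -14
  Δ  : 5  -3  -17
  Δ^2: -8  -14
  Δ^3: -6
The third differences are constant, confirming degree 3.
Interpolating (Newton forward form) and evaluating at s = 6 gives h(6) = -342.

-342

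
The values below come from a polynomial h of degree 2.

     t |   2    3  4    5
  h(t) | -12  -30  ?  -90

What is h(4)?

The 3 known points determine the degree-2 polynomial uniquely.
Write h(t) = at^2 + bt + c. Substituting each data point gives a linear system:
  4a + 2b + c = -12
  9a + 3b + c = -30
  25a + 5b + c = -90
Solving the system yields a = -4, b = 2, c = 0.
So h(t) = -4t^2 + 2t.
Then h(4) = -56.

-56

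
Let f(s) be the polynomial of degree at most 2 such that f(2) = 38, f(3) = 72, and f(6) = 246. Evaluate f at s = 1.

16

Write f(s) = as^2 + bs + c. Substituting each data point gives a linear system:
  4a + 2b + c = 38
  9a + 3b + c = 72
  36a + 6b + c = 246
Solving the system yields a = 6, b = 4, c = 6.
So f(s) = 6s^2 + 4s + 6.
Then f(1) = 16.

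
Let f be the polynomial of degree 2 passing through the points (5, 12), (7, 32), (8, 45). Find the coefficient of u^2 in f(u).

1

Write f(u) = au^2 + bu + c. Substituting each data point gives a linear system:
  25a + 5b + c = 12
  49a + 7b + c = 32
  64a + 8b + c = 45
Solving the system yields a = 1, b = -2, c = -3.
So f(u) = u^2 - 2u - 3.
The leading coefficient is 1.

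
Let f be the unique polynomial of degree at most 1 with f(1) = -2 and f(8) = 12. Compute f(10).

16

Write f(x) = ax + b. Substituting each data point gives a linear system:
  a + b = -2
  8a + b = 12
Solving the system yields a = 2, b = -4.
So f(x) = 2x - 4.
Then f(10) = 16.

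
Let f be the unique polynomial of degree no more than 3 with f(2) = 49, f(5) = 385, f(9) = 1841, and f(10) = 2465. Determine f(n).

Write f(n) = an^3 + bn^2 + cn + d. Substituting each data point gives a linear system:
  8a + 4b + 2c + d = 49
  125a + 25b + 5c + d = 385
  729a + 81b + 9c + d = 1841
  1000a + 100b + 10c + d = 2465
Solving the system yields a = 2, b = 4, c = 6, d = 5.
So f(n) = 2n^3 + 4n^2 + 6n + 5.
Check: f(2) = 49. ✓

f(n) = 2n^3 + 4n^2 + 6n + 5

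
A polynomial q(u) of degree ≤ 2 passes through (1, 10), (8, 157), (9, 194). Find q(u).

q(u) = 2u^2 + 3u + 5

Using the Lagrange interpolation formula with nodes 1, 8, 9:
  L_0(u) = (u - 8)(u - 9) / 56
  L_1(u) = (u - 1)(u - 9) / -7
  L_2(u) = (u - 1)(u - 8) / 8
Then q(u) = 10·L_0(u) + 157·L_1(u) + 194·L_2(u).
Expanding and collecting terms gives q(u) = 2u² + 3u + 5.
Check: q(1) = 10. ✓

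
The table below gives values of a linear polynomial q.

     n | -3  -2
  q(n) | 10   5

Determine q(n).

q(n) = -5n - 5

Write q(n) = an + b. Substituting each data point gives a linear system:
  -3a + b = 10
  -2a + b = 5
Solving the system yields a = -5, b = -5.
So q(n) = -5n - 5.
Check: q(-2) = 5. ✓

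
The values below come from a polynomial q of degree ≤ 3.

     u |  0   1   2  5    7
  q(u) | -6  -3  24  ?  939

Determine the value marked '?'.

The 4 known points determine the degree-3 polynomial uniquely.
Write q(u) = au^3 + bu^2 + cu + d. Substituting each data point gives a linear system:
  d = -6
  a + b + c + d = -3
  8a + 4b + 2c + d = 24
  343a + 49b + 7c + d = 939
Solving the system yields a = 2, b = 6, c = -5, d = -6.
So q(u) = 2u^3 + 6u^2 - 5u - 6.
Then q(5) = 369.

369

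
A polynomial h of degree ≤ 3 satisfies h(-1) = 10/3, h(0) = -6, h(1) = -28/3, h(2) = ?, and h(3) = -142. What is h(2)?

On equispaced nodes a degree-3 polynomial has vanishing fourth forward difference, so
  h(-1) - 4·h(0) + 6·h(1) - 4·h(2) + h(3) = 0.
Substituting the known values and solving for h(2):
  -4·h(2) = 512/3
  h(2) = -128/3.

-128/3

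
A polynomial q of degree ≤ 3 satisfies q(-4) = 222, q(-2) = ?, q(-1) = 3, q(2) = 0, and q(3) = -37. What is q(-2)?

28

The 4 known points determine the degree-3 polynomial uniquely.
Write q(t) = at^3 + bt^2 + ct + d. Substituting each data point gives a linear system:
  -64a + 16b - 4c + d = 222
  -a + b - c + d = 3
  8a + 4b + 2c + d = 0
  27a + 9b + 3c + d = -37
Solving the system yields a = -3, b = 3, c = 5, d = 2.
So q(t) = -3t³ + 3t² + 5t + 2.
Then q(-2) = 28.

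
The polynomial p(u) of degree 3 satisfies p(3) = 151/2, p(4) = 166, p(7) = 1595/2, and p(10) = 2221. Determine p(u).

Write p(u) = au^3 + bu^2 + cu + d. Substituting each data point gives a linear system:
  27a + 9b + 3c + d = 151/2
  64a + 16b + 4c + d = 166
  343a + 49b + 7c + d = 1595/2
  1000a + 100b + 10c + d = 2221
Solving the system yields a = 2, b = 2, c = 5/2, d = -4.
So p(u) = 2u^3 + 2u^2 + (5/2)u - 4.
Check: p(4) = 166. ✓

p(u) = 2u^3 + 2u^2 + (5/2)u - 4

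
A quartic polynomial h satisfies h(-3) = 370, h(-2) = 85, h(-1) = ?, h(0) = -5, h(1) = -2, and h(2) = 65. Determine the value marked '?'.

The 5 known points determine the degree-4 polynomial uniquely.
Write h(u) = au^4 + bu^3 + cu^2 + du + e. Substituting each data point gives a linear system:
  81a - 27b + 9c - 3d + e = 370
  16a - 8b + 4c - 2d + e = 85
  e = -5
  a + b + c + d + e = -2
  16a + 8b + 4c + 2d + e = 65
Solving the system yields a = 4, b = 0, c = 4, d = -5, e = -5.
So h(u) = 4u⁴ + 4u² - 5u - 5.
Then h(-1) = 8.

8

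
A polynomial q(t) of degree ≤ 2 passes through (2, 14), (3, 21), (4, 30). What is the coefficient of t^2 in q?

1

Write q(t) = at^2 + bt + c. Substituting each data point gives a linear system:
  4a + 2b + c = 14
  9a + 3b + c = 21
  16a + 4b + c = 30
Solving the system yields a = 1, b = 2, c = 6.
So q(t) = t^2 + 2t + 6.
The leading coefficient is 1.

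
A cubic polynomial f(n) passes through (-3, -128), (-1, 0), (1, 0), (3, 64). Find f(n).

f(n) = 4n^3 - 4n^2 - 4n + 4

Using the Lagrange interpolation formula with nodes -3, -1, 1, 3:
  L_0(n) = (n + 1)(n - 1)(n - 3) / -48
  L_1(n) = (n + 3)(n - 1)(n - 3) / 16
  L_2(n) = (n + 3)(n + 1)(n - 3) / -16
  L_3(n) = (n + 3)(n + 1)(n - 1) / 48
Then f(n) = -128·L_0(n) + 0·L_1(n) + 0·L_2(n) + 64·L_3(n).
Expanding and collecting terms gives f(n) = 4n^3 - 4n^2 - 4n + 4.
Check: f(3) = 64. ✓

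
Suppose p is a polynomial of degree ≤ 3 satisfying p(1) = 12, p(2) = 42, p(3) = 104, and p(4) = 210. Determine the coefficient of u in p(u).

4

Write p(u) = au^3 + bu^2 + cu + d. Substituting each data point gives a linear system:
  a + b + c + d = 12
  8a + 4b + 2c + d = 42
  27a + 9b + 3c + d = 104
  64a + 16b + 4c + d = 210
Solving the system yields a = 2, b = 4, c = 4, d = 2.
So p(u) = 2u^3 + 4u^2 + 4u + 2.
The coefficient of u is 4.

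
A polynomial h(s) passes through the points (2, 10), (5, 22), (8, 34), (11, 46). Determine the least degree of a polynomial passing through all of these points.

Forward differences of the values at s = 2, 5, 8, 11:
  h  : 10  22  34  46
  Δ  : 12  12  12
  Δ^2: 0  0
  Δ^3: 0
The first differences are constant (12) and nonzero, while all higher differences vanish, so the minimal degree is 1.

1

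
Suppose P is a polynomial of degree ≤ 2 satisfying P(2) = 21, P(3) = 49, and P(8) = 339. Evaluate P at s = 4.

87

Using the Lagrange interpolation formula with nodes 2, 3, 8:
  L_0(s) = (s - 3)(s - 8) / 6
  L_1(s) = (s - 2)(s - 8) / -5
  L_2(s) = (s - 2)(s - 3) / 30
Then P(s) = 21·L_0(s) + 49·L_1(s) + 339·L_2(s).
Expanding and collecting terms gives P(s) = 5s^2 + 3s - 5.
Evaluating at s = 4: P(4) = 87.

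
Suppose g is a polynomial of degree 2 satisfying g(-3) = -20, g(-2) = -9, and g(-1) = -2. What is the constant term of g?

1

Write g(t) = at^2 + bt + c. Substituting each data point gives a linear system:
  9a - 3b + c = -20
  4a - 2b + c = -9
  a - b + c = -2
Solving the system yields a = -2, b = 1, c = 1.
So g(t) = -2t^2 + t + 1.
The constant term is 1.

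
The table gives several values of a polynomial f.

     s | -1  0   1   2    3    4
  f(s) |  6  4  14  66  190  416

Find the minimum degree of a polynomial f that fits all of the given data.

3

Forward differences of the values at s = -1, 0, 1, 2, 3, 4:
  f  : 6  4  14  66  190  416
  Δ  : -2  10  52  124  226
  Δ^2: 12  42  72  102
  Δ^3: 30  30  30
  Δ^4: 0  0
  Δ^5: 0
The third differences are constant (30) and nonzero, while all higher differences vanish, so the minimal degree is 3.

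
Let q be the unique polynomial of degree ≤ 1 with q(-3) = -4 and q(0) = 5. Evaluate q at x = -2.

Using the Lagrange interpolation formula with nodes -3, 0:
  L_0(x) = x / -3
  L_1(x) = (x + 3) / 3
Then q(x) = -4·L_0(x) + 5·L_1(x).
Expanding and collecting terms gives q(x) = 3x + 5.
Evaluating at x = -2: q(-2) = -1.

-1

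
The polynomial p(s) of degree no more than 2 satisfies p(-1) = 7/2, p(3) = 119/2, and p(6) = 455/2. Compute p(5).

319/2

Using the Lagrange interpolation formula with nodes -1, 3, 6:
  L_0(s) = (s - 3)(s - 6) / 28
  L_1(s) = (s + 1)(s - 6) / -12
  L_2(s) = (s + 1)(s - 3) / 21
Then p(s) = 7/2·L_0(s) + 119/2·L_1(s) + 455/2·L_2(s).
Expanding and collecting terms gives p(s) = 6s^2 + 2s - 1/2.
Evaluating at s = 5: p(5) = 319/2.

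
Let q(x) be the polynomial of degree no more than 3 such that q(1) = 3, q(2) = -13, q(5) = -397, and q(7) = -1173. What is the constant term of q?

3

Write q(x) = ax^3 + bx^2 + cx + d. Substituting each data point gives a linear system:
  a + b + c + d = 3
  8a + 4b + 2c + d = -13
  125a + 25b + 5c + d = -397
  343a + 49b + 7c + d = -1173
Solving the system yields a = -4, b = 4, c = 0, d = 3.
So q(x) = -4x³ + 4x² + 3.
The constant term is 3.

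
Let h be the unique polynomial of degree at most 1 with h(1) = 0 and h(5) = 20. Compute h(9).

40

Write h(n) = an + b. Substituting each data point gives a linear system:
  a + b = 0
  5a + b = 20
Solving the system yields a = 5, b = -5.
So h(n) = 5n - 5.
Then h(9) = 40.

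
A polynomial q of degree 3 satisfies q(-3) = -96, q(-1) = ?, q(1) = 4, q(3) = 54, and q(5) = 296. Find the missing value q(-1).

2

The 4 known points determine the degree-3 polynomial uniquely.
Write q(n) = an^3 + bn^2 + cn + d. Substituting each data point gives a linear system:
  -27a + 9b - 3c + d = -96
  a + b + c + d = 4
  27a + 9b + 3c + d = 54
  125a + 25b + 5c + d = 296
Solving the system yields a = 3, b = -3, c = -2, d = 6.
So q(n) = 3n^3 - 3n^2 - 2n + 6.
Then q(-1) = 2.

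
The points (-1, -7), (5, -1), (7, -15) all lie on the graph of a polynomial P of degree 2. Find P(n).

Write P(n) = an^2 + bn + c. Substituting each data point gives a linear system:
  a - b + c = -7
  25a + 5b + c = -1
  49a + 7b + c = -15
Solving the system yields a = -1, b = 5, c = -1.
So P(n) = -n² + 5n - 1.
Check: P(7) = -15. ✓

P(n) = -n^2 + 5n - 1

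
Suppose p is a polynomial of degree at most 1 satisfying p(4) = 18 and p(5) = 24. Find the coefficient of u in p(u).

6

Write p(u) = au + b. Substituting each data point gives a linear system:
  4a + b = 18
  5a + b = 24
Solving the system yields a = 6, b = -6.
So p(u) = 6u - 6.
The leading coefficient is 6.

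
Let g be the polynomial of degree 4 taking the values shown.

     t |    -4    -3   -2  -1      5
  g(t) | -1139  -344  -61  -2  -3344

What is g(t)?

g(t) = -5t^4 - 2t^3 + t^2 + t + 1

Using the Lagrange interpolation formula with nodes -4, -3, -2, -1, 5:
  L_0(t) = (t + 3)(t + 2)(t + 1)(t - 5) / 54
  L_1(t) = (t + 4)(t + 2)(t + 1)(t - 5) / -16
  L_2(t) = (t + 4)(t + 3)(t + 1)(t - 5) / 14
  L_3(t) = (t + 4)(t + 3)(t + 2)(t - 5) / -36
  L_4(t) = (t + 4)(t + 3)(t + 2)(t + 1) / 3024
Then g(t) = -1139·L_0(t) - 344·L_1(t) - 61·L_2(t) - 2·L_3(t) - 3344·L_4(t).
Expanding and collecting terms gives g(t) = -5t^4 - 2t^3 + t^2 + t + 1.
Check: g(-3) = -344. ✓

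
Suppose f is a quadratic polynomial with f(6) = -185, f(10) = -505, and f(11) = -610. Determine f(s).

Write f(s) = as^2 + bs + c. Substituting each data point gives a linear system:
  36a + 6b + c = -185
  100a + 10b + c = -505
  121a + 11b + c = -610
Solving the system yields a = -5, b = 0, c = -5.
So f(s) = -5s² - 5.
Check: f(6) = -185. ✓

f(s) = -5s^2 - 5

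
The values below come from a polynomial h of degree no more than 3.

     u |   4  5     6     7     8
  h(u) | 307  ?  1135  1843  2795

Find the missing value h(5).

635

On equispaced nodes a degree-3 polynomial has vanishing fourth forward difference, so
  h(4) - 4·h(5) + 6·h(6) - 4·h(7) + h(8) = 0.
Substituting the known values and solving for h(5):
  -4·h(5) = -2540
  h(5) = 635.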